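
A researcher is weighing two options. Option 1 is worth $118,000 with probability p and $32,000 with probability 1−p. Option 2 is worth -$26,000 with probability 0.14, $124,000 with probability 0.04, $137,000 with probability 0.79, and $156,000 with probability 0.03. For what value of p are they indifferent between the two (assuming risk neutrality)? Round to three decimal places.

EV(Option 2) = 0.14 × (-26000) + 0.04 × 124000 + 0.79 × 137000 + 0.03 × 156000 = -3640 + 4960 + 108230 + 4680 = 114230
p·118000 + (1−p)·32000 = 114230
86000p + 32000 = 114230
p = (114230 − 32000) / 86000

p = 0.956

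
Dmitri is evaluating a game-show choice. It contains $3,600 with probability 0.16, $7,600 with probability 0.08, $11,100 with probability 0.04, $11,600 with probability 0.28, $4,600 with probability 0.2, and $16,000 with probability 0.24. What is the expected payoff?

EV = 0.16 × 3600 + 0.08 × 7600 + 0.04 × 11100 + 0.28 × 11600 + 0.2 × 4600 + 0.24 × 16000 = 576 + 608 + 444 + 3248 + 920 + 3840 = 9636

$9,636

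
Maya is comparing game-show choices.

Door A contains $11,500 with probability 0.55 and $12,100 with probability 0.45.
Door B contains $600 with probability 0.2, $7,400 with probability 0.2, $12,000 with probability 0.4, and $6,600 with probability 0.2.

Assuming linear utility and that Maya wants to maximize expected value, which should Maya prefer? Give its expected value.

Door A ($11,770)

Door A = 0.55 × 11500 + 0.45 × 12100 = 6325 + 5445 = 11770
Door B = 0.2 × 600 + 0.2 × 7400 + 0.4 × 12000 + 0.2 × 6600 = 120 + 1480 + 4800 + 1320 = 7720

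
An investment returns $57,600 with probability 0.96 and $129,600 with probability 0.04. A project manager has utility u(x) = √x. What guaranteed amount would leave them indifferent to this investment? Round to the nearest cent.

E[u] = 0.96·√57600 + 0.04·√129600 = 0.96·240 + 0.04·360 = 244.8
CE = (244.8)² = 59927.04

$59,927.04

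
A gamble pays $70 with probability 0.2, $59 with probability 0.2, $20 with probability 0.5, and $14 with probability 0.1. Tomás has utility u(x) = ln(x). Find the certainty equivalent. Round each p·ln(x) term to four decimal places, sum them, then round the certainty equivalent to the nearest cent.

E[u] = 0.2·ln(70) + 0.2·ln(59) + 0.5·ln(20) + 0.1·ln(14) = 0.8497 + 0.8155 + 1.4979 + 0.2639 = 3.4270
CE = e^3.4270 ≈ 30.78

$30.78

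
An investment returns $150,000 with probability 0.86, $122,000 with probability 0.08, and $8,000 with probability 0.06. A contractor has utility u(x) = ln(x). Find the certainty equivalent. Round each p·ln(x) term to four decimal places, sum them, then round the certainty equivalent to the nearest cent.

E[u] = 0.86·ln(150000) + 0.08·ln(122000) + 0.06·ln(8000) = 10.2498 + 0.9369 + 0.5392 = 11.7259
CE = e^11.7259 ≈ 123735.31

$123,735.31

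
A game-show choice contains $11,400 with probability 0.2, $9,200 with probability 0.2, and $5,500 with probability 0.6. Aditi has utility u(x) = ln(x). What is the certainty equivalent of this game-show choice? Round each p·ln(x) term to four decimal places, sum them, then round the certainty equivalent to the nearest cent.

E[u] = 0.2·ln(11400) + 0.2·ln(9200) + 0.6·ln(5500) = 1.8683 + 1.8254 + 5.1675 = 8.8612
CE = e^8.8612 ≈ 7052.94

$7,052.94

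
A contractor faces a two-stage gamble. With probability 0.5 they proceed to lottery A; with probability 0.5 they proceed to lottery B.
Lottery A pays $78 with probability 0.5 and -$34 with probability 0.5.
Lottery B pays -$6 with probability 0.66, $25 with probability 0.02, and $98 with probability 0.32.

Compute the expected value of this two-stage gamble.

$24.95

EV(A) = 0.5 × 78 + 0.5 × (-34) = 39 − 17 = 22
EV(B) = 0.66 × (-6) + 0.02 × 25 + 0.32 × 98 = -3.96 + 0.5 + 31.36 = 27.9
Overall = 0.5 × 22 + 0.5 × 27.9 = 11 + 13.95 = 24.95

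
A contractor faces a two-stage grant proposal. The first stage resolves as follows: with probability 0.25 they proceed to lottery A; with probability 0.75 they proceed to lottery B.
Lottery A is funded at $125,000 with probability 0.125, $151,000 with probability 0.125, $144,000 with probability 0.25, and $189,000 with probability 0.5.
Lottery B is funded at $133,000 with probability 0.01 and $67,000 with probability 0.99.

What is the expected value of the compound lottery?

EV(A) = 0.125 × 125000 + 0.125 × 151000 + 0.25 × 144000 + 0.5 × 189000 = 15625 + 18875 + 36000 + 94500 = 165000
EV(B) = 0.01 × 133000 + 0.99 × 67000 = 1330 + 66330 = 67660
Overall = 0.25 × 165000 + 0.75 × 67660 = 41250 + 50745 = 91995

$91,995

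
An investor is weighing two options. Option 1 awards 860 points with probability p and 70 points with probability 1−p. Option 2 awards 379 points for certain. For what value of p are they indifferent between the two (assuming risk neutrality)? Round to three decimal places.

p·860 + (1−p)·70 = 379
790p + 70 = 379
p = (379 − 70) / 790

p = 0.391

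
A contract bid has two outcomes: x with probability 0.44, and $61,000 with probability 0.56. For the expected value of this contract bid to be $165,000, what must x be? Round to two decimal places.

x = $297,363.64

0.44·x + 0.56·61000 = 165000
0.44·x = 165000 − 34160 = 130840
x = 130840 / 0.44 = 297363.6364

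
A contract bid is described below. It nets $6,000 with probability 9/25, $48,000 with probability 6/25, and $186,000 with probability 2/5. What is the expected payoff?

EV = 9/25 × 6000 + 6/25 × 48000 + 2/5 × 186000 = 2160 + 11520 + 74400 = 88080

$88,080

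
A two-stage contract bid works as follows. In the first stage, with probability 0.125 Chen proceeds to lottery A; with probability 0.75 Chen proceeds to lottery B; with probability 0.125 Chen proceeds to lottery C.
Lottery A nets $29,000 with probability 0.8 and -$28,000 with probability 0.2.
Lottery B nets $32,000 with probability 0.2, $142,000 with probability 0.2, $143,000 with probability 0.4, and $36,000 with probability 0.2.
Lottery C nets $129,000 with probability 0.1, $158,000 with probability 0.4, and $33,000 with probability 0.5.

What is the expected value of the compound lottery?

$88,175

EV(A) = 0.8 × 29000 + 0.2 × (-28000) = 23200 − 5600 = 17600
EV(B) = 0.2 × 32000 + 0.2 × 142000 + 0.4 × 143000 + 0.2 × 36000 = 6400 + 28400 + 57200 + 7200 = 99200
EV(C) = 0.1 × 129000 + 0.4 × 158000 + 0.5 × 33000 = 12900 + 63200 + 16500 = 92600
Overall = 0.125 × 17600 + 0.75 × 99200 + 0.125 × 92600 = 2200 + 74400 + 11575 = 88175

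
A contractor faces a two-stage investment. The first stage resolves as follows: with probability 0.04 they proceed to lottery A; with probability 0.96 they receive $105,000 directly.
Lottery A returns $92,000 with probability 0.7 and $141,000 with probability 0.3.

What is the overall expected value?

$105,068

EV(A) = 0.7 × 92000 + 0.3 × 141000 = 64400 + 42300 = 106700
Branch B: 105000 (certain)
Overall = 0.04 × 106700 + 0.96 × 105000 = 4268 + 100800 = 105068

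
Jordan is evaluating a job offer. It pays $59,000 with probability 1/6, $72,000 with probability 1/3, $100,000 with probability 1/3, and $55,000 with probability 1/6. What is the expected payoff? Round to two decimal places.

$76,333.33

EV = 1/6 × 59000 + 1/3 × 72000 + 1/3 × 100000 + 1/6 × 55000 = 9833.3333 + 24000 + 33333.3333 + 9166.6667 = 76333.3333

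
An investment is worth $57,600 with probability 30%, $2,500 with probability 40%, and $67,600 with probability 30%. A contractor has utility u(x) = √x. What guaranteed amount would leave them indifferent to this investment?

$28,900

E[u] = 0.3·√57600 + 0.4·√2500 + 0.3·√67600 = 0.3·240 + 0.4·50 + 0.3·260 = 170
CE = (170)² = 28900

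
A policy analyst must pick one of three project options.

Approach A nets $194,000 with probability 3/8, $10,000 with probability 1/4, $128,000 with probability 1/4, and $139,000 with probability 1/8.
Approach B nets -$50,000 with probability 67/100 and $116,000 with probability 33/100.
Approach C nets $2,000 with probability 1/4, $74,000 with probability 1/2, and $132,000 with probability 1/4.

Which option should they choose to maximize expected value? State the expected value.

Approach A ($124,625)

Approach A = 3/8 × 194000 + 1/4 × 10000 + 1/4 × 128000 + 1/8 × 139000 = 72750 + 2500 + 32000 + 17375 = 124625
Approach B = 67/100 × (-50000) + 33/100 × 116000 = -33500 + 38280 = 4780
Approach C = 1/4 × 2000 + 1/2 × 74000 + 1/4 × 132000 = 500 + 37000 + 33000 = 70500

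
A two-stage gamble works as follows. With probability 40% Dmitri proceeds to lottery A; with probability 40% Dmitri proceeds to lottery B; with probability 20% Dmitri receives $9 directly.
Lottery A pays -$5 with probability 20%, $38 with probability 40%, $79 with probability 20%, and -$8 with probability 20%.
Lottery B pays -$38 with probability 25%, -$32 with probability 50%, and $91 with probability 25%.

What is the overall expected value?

EV(A) = 0.2 × (-5) + 0.4 × 38 + 0.2 × 79 + 0.2 × (-8) = -1 + 15.2 + 15.8 − 1.6 = 28.4
EV(B) = 0.25 × (-38) + 0.5 × (-32) + 0.25 × 91 = -9.5 − 16 + 22.75 = -2.75
Branch C: 9 (certain)
Overall = 0.4 × 28.4 + 0.4 × (-2.75) + 0.2 × 9 = 11.36 − 1.1 + 1.8 = 12.06

$12.06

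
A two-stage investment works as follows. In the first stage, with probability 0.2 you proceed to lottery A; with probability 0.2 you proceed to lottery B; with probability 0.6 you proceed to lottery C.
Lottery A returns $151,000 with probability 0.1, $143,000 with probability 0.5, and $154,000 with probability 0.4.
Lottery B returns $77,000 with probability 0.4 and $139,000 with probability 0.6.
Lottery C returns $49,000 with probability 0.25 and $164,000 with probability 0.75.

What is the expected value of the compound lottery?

$133,630

EV(A) = 0.1 × 151000 + 0.5 × 143000 + 0.4 × 154000 = 15100 + 71500 + 61600 = 148200
EV(B) = 0.4 × 77000 + 0.6 × 139000 = 30800 + 83400 = 114200
EV(C) = 0.25 × 49000 + 0.75 × 164000 = 12250 + 123000 = 135250
Overall = 0.2 × 148200 + 0.2 × 114200 + 0.6 × 135250 = 29640 + 22840 + 81150 = 133630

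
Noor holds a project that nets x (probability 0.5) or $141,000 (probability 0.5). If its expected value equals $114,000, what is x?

x = $87,000

0.5·x + 0.5·141000 = 114000
0.5·x = 114000 − 70500 = 43500
x = 43500 / 0.5 = 87000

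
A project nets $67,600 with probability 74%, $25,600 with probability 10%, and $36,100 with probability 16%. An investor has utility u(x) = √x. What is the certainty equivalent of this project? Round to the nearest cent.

$57,025.44

E[u] = 0.74·√67600 + 0.1·√25600 + 0.16·√36100 = 0.74·260 + 0.1·160 + 0.16·190 = 238.8
CE = (238.8)² = 57025.44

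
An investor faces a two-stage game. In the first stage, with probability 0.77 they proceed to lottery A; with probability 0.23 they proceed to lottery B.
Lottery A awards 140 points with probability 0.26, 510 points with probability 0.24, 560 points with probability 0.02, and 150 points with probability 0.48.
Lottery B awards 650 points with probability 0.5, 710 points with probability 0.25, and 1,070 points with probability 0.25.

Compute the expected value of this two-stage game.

EV(A) = 0.26 × 140 + 0.24 × 510 + 0.02 × 560 + 0.48 × 150 = 36.4 + 122.4 + 11.2 + 72 = 242
EV(B) = 0.5 × 650 + 0.25 × 710 + 0.25 × 1070 = 325 + 177.5 + 267.5 = 770
Overall = 0.77 × 242 + 0.23 × 770 = 186.34 + 177.1 = 363.44

363.44 points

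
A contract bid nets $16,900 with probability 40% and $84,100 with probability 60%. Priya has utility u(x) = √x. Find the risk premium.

E[u] = 0.4·√16900 + 0.6·√84100 = 0.4·130 + 0.6·290 = 226
CE = (226)² = 51076
Risk premium = EV − CE = 57220 − 51076 = 6144

$6,144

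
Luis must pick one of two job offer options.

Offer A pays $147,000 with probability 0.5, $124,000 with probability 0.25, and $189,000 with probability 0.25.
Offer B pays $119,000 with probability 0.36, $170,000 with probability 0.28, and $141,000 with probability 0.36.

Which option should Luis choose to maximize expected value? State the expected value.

Offer A ($151,750)

Offer A = 0.5 × 147000 + 0.25 × 124000 + 0.25 × 189000 = 73500 + 31000 + 47250 = 151750
Offer B = 0.36 × 119000 + 0.28 × 170000 + 0.36 × 141000 = 42840 + 47600 + 50760 = 141200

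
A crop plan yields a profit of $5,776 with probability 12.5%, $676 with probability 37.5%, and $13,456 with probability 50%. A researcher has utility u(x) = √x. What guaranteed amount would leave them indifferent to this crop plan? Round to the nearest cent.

$5,967.56

E[u] = 0.125·√5776 + 0.375·√676 + 0.5·√13456 = 0.125·76 + 0.375·26 + 0.5·116 = 77.25
CE = (77.25)² = 5967.5625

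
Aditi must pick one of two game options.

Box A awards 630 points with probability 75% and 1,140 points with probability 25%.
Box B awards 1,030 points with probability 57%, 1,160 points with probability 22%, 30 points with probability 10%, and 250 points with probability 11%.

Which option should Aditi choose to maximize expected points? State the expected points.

Box B (872.8 points)

Box A = 0.75 × 630 + 0.25 × 1140 = 472.5 + 285 = 757.5
Box B = 0.57 × 1030 + 0.22 × 1160 + 0.1 × 30 + 0.11 × 250 = 587.1 + 255.2 + 3 + 27.5 = 872.8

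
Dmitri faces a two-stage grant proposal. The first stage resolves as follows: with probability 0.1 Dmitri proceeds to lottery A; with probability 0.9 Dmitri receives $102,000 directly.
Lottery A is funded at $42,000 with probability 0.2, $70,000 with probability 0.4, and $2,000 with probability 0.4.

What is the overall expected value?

$95,520

EV(A) = 0.2 × 42000 + 0.4 × 70000 + 0.4 × 2000 = 8400 + 28000 + 800 = 37200
Branch B: 102000 (certain)
Overall = 0.1 × 37200 + 0.9 × 102000 = 3720 + 91800 = 95520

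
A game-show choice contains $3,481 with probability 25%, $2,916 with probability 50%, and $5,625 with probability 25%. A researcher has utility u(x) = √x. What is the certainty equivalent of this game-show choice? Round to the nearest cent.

$3,660.25

E[u] = 0.25·√3481 + 0.5·√2916 + 0.25·√5625 = 0.25·59 + 0.5·54 + 0.25·75 = 60.5
CE = (60.5)² = 3660.25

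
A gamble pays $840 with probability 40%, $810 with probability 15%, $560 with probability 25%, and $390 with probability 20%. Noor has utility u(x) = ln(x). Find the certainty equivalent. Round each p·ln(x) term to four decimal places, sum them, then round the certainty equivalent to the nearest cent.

$647.55

E[u] = 0.4·ln(840) + 0.15·ln(810) + 0.25·ln(560) + 0.2·ln(390) = 2.6934 + 1.0046 + 1.5820 + 1.1932 = 6.4732
CE = e^6.4732 ≈ 647.55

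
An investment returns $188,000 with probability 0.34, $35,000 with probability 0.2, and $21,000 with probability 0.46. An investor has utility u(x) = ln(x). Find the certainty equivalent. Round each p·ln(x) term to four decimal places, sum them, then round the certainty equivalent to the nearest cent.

$49,001.20

E[u] = 0.34·ln(188000) + 0.2·ln(35000) + 0.46·ln(21000) = 4.1290 + 2.0926 + 4.5780 = 10.7996
CE = e^10.7996 ≈ 49001.20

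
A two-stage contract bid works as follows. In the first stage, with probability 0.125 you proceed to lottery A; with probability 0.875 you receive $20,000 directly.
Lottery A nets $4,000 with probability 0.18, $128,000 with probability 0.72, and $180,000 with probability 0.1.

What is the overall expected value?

EV(A) = 0.18 × 4000 + 0.72 × 128000 + 0.1 × 180000 = 720 + 92160 + 18000 = 110880
Branch B: 20000 (certain)
Overall = 0.125 × 110880 + 0.875 × 20000 = 13860 + 17500 = 31360

$31,360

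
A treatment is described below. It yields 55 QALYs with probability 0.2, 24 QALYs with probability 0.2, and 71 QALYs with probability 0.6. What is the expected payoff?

58.4 QALYs

EV = 0.2 × 55 + 0.2 × 24 + 0.6 × 71 = 11 + 4.8 + 42.6 = 58.4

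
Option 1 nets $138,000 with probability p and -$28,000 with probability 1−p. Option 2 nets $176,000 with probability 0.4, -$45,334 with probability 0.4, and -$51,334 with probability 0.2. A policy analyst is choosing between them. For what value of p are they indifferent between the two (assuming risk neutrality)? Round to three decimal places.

p = 0.422

EV(Option 2) = 0.4 × 176000 + 0.4 × (-45334) + 0.2 × (-51334) = 70400 − 18133.6 − 10266.8 = 41999.6
p·138000 + (1−p)·(-28000) = 41999.6
166000p − 28000 = 41999.6
p = (41999.6 + 28000) / 166000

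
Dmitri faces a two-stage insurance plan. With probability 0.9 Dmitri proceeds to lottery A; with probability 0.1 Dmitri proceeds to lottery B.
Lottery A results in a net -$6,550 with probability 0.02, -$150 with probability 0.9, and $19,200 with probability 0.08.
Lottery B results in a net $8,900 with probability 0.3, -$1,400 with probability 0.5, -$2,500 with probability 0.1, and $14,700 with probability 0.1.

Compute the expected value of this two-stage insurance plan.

EV(A) = 0.02 × (-6550) + 0.9 × (-150) + 0.08 × 19200 = -131 − 135 + 1536 = 1270
EV(B) = 0.3 × 8900 + 0.5 × (-1400) + 0.1 × (-2500) + 0.1 × 14700 = 2670 − 700 − 250 + 1470 = 3190
Overall = 0.9 × 1270 + 0.1 × 3190 = 1143 + 319 = 1462

$1,462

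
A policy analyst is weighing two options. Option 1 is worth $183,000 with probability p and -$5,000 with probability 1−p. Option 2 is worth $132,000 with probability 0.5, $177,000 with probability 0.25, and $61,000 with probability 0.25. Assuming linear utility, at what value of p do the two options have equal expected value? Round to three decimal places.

EV(Option 2) = 0.5 × 132000 + 0.25 × 177000 + 0.25 × 61000 = 66000 + 44250 + 15250 = 125500
p·183000 + (1−p)·(-5000) = 125500
188000p − 5000 = 125500
p = (125500 + 5000) / 188000

p = 0.694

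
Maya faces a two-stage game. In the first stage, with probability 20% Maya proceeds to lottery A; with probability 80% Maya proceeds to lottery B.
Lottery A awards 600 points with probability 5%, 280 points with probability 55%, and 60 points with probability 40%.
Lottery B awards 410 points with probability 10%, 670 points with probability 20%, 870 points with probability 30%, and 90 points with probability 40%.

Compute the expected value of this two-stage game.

EV(A) = 0.05 × 600 + 0.55 × 280 + 0.4 × 60 = 30 + 154 + 24 = 208
EV(B) = 0.1 × 410 + 0.2 × 670 + 0.3 × 870 + 0.4 × 90 = 41 + 134 + 261 + 36 = 472
Overall = 0.2 × 208 + 0.8 × 472 = 41.6 + 377.6 = 419.2

419.2 points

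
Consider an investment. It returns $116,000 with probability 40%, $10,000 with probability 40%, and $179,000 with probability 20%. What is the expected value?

$86,200

EV = 0.4 × 116000 + 0.4 × 10000 + 0.2 × 179000 = 46400 + 4000 + 35800 = 86200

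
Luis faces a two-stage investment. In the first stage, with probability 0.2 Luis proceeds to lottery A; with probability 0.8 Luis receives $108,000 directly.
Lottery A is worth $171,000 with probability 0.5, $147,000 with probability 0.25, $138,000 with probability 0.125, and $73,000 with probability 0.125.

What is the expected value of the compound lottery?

$116,125

EV(A) = 0.5 × 171000 + 0.25 × 147000 + 0.125 × 138000 + 0.125 × 73000 = 85500 + 36750 + 17250 + 9125 = 148625
Branch B: 108000 (certain)
Overall = 0.2 × 148625 + 0.8 × 108000 = 29725 + 86400 = 116125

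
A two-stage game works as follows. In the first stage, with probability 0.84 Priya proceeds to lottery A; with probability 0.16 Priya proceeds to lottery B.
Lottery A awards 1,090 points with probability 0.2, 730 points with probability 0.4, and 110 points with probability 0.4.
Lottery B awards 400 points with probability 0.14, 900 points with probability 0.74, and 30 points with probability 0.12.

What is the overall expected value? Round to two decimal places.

581.46 points

EV(A) = 0.2 × 1090 + 0.4 × 730 + 0.4 × 110 = 218 + 292 + 44 = 554
EV(B) = 0.14 × 400 + 0.74 × 900 + 0.12 × 30 = 56 + 666 + 3.6 = 725.6
Overall = 0.84 × 554 + 0.16 × 725.6 = 465.36 + 116.096 = 581.456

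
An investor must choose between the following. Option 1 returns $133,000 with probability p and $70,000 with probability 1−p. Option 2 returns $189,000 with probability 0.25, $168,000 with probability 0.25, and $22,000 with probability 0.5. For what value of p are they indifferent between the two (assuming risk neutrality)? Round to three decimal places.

EV(Option 2) = 0.25 × 189000 + 0.25 × 168000 + 0.5 × 22000 = 47250 + 42000 + 11000 = 100250
p·133000 + (1−p)·70000 = 100250
63000p + 70000 = 100250
p = (100250 − 70000) / 63000

p = 0.480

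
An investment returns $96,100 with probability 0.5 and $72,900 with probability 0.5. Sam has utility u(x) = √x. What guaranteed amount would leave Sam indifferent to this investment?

E[u] = 0.5·√96100 + 0.5·√72900 = 0.5·310 + 0.5·270 = 290
CE = (290)² = 84100

$84,100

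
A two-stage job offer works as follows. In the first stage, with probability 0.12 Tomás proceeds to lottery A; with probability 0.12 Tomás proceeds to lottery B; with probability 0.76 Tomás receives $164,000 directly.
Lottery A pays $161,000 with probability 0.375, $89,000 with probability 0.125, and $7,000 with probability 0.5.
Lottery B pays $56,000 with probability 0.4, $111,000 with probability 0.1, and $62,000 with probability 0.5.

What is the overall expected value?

$141,380

EV(A) = 0.375 × 161000 + 0.125 × 89000 + 0.5 × 7000 = 60375 + 11125 + 3500 = 75000
EV(B) = 0.4 × 56000 + 0.1 × 111000 + 0.5 × 62000 = 22400 + 11100 + 31000 = 64500
Branch C: 164000 (certain)
Overall = 0.12 × 75000 + 0.12 × 64500 + 0.76 × 164000 = 9000 + 7740 + 124640 = 141380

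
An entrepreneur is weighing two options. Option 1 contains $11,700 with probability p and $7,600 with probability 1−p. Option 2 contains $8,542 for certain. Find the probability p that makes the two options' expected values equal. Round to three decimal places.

p = 0.230

p·11700 + (1−p)·7600 = 8542
4100p + 7600 = 8542
p = (8542 − 7600) / 4100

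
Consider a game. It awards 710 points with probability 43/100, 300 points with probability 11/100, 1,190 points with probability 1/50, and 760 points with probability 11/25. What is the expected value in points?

696.5 points

EV = 43/100 × 710 + 11/100 × 300 + 1/50 × 1190 + 11/25 × 760 = 305.3 + 33 + 23.8 + 334.4 = 696.5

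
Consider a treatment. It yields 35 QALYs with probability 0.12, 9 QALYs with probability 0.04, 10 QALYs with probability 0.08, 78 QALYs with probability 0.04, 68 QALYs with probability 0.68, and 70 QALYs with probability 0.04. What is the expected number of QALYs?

EV = 0.12 × 35 + 0.04 × 9 + 0.08 × 10 + 0.04 × 78 + 0.68 × 68 + 0.04 × 70 = 4.2 + 0.36 + 0.8 + 3.12 + 46.24 + 2.8 = 57.52

57.52 QALYs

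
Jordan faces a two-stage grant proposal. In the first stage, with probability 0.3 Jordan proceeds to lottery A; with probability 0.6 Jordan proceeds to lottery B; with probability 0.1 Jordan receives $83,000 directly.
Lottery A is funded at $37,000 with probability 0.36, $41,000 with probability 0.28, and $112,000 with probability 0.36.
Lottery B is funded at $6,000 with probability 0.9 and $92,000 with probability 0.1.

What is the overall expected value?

$36,596

EV(A) = 0.36 × 37000 + 0.28 × 41000 + 0.36 × 112000 = 13320 + 11480 + 40320 = 65120
EV(B) = 0.9 × 6000 + 0.1 × 92000 = 5400 + 9200 = 14600
Branch C: 83000 (certain)
Overall = 0.3 × 65120 + 0.6 × 14600 + 0.1 × 83000 = 19536 + 8760 + 8300 = 36596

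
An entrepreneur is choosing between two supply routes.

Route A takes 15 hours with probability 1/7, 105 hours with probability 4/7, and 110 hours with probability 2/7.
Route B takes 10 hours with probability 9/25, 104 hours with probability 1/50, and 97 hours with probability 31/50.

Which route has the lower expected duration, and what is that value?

Route B (65.82 hours)

Route A = 1/7 × 15 + 4/7 × 105 + 2/7 × 110 = 2.1429 + 60 + 31.4286 = 93.5714
Route B = 9/25 × 10 + 1/50 × 104 + 31/50 × 97 = 3.6 + 2.08 + 60.14 = 65.82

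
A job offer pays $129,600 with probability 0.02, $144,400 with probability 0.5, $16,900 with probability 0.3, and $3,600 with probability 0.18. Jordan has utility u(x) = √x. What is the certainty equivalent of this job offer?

$61,009

E[u] = 0.02·√129600 + 0.5·√144400 + 0.3·√16900 + 0.18·√3600 = 0.02·360 + 0.5·380 + 0.3·130 + 0.18·60 = 247
CE = (247)² = 61009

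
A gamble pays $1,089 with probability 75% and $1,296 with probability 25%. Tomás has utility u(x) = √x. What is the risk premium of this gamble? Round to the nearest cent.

$1.69

E[u] = 0.75·√1089 + 0.25·√1296 = 0.75·33 + 0.25·36 = 33.75
CE = (33.75)² = 1139.0625
Risk premium = EV − CE = 1140.75 − 1139.0625 = 1.6875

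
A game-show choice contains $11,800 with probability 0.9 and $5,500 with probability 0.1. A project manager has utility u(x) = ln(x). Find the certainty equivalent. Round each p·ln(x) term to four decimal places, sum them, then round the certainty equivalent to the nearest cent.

E[u] = 0.9·ln(11800) + 0.1·ln(5500) = 8.4383 + 0.8613 = 9.2996
CE = e^9.2996 ≈ 10933.64

$10,933.64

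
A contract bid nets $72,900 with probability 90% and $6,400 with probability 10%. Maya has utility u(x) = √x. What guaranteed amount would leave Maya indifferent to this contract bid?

E[u] = 0.9·√72900 + 0.1·√6400 = 0.9·270 + 0.1·80 = 251
CE = (251)² = 63001

$63,001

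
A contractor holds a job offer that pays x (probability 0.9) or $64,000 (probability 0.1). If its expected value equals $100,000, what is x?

0.9·x + 0.1·64000 = 100000
0.9·x = 100000 − 6400 = 93600
x = 93600 / 0.9 = 104000

x = $104,000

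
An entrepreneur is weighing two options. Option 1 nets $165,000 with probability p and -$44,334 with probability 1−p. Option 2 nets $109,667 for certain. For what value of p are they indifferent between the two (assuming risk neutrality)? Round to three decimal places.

p·165000 + (1−p)·(-44334) = 109667
209334p − 44334 = 109667
p = (109667 + 44334) / 209334

p = 0.736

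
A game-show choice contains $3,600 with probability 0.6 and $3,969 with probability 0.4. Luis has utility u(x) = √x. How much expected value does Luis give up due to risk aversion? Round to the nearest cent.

$2.16

E[u] = 0.6·√3600 + 0.4·√3969 = 0.6·60 + 0.4·63 = 61.2
CE = (61.2)² = 3745.44
Risk premium = EV − CE = 3747.6 − 3745.44 = 2.16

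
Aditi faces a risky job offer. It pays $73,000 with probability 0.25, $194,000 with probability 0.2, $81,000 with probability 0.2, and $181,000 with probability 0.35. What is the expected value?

$136,600

EV = 0.25 × 73000 + 0.2 × 194000 + 0.2 × 81000 + 0.35 × 181000 = 18250 + 38800 + 16200 + 63350 = 136600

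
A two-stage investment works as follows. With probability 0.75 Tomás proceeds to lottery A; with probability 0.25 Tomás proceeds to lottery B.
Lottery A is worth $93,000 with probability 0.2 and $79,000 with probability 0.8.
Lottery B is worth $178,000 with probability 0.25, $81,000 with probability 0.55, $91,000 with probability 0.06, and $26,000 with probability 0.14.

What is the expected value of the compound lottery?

$85,887.50

EV(A) = 0.2 × 93000 + 0.8 × 79000 = 18600 + 63200 = 81800
EV(B) = 0.25 × 178000 + 0.55 × 81000 + 0.06 × 91000 + 0.14 × 26000 = 44500 + 44550 + 5460 + 3640 = 98150
Overall = 0.75 × 81800 + 0.25 × 98150 = 61350 + 24537.5 = 85887.5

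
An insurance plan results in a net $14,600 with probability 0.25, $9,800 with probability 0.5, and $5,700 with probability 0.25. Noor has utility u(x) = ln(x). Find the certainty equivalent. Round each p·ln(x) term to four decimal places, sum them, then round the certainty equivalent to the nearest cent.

E[u] = 0.25·ln(14600) + 0.5·ln(9800) + 0.25·ln(5700) = 2.3972 + 4.5951 + 2.1621 = 9.1544
CE = e^9.1544 ≈ 9455.96

$9,455.96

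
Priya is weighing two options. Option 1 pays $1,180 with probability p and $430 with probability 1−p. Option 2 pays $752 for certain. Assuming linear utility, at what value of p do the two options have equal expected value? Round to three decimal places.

p·1180 + (1−p)·430 = 752
750p + 430 = 752
p = (752 − 430) / 750

p = 0.429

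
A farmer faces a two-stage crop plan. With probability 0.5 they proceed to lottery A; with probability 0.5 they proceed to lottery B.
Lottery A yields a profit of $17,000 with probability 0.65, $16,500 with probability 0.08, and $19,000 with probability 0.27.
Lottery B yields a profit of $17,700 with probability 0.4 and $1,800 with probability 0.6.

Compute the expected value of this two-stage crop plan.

$12,830

EV(A) = 0.65 × 17000 + 0.08 × 16500 + 0.27 × 19000 = 11050 + 1320 + 5130 = 17500
EV(B) = 0.4 × 17700 + 0.6 × 1800 = 7080 + 1080 = 8160
Overall = 0.5 × 17500 + 0.5 × 8160 = 8750 + 4080 = 12830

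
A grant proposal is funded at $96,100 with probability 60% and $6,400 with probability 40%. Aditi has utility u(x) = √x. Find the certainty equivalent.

$47,524

E[u] = 0.6·√96100 + 0.4·√6400 = 0.6·310 + 0.4·80 = 218
CE = (218)² = 47524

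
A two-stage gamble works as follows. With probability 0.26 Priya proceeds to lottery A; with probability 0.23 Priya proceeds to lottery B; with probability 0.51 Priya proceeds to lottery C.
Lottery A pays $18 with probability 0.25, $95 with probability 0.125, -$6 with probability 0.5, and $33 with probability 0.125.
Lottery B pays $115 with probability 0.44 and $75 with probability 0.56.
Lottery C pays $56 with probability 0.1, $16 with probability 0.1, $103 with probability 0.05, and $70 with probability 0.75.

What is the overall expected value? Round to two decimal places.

$58.92

EV(A) = 0.25 × 18 + 0.125 × 95 + 0.5 × (-6) + 0.125 × 33 = 4.5 + 11.875 − 3 + 4.125 = 17.5
EV(B) = 0.44 × 115 + 0.56 × 75 = 50.6 + 42 = 92.6
EV(C) = 0.1 × 56 + 0.1 × 16 + 0.05 × 103 + 0.75 × 70 = 5.6 + 1.6 + 5.15 + 52.5 = 64.85
Overall = 0.26 × 17.5 + 0.23 × 92.6 + 0.51 × 64.85 = 4.55 + 21.298 + 33.0735 = 58.9215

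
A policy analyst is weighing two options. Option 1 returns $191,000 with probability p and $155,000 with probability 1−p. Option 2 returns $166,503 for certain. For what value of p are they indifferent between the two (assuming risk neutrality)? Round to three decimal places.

p·191000 + (1−p)·155000 = 166503
36000p + 155000 = 166503
p = (166503 − 155000) / 36000

p = 0.320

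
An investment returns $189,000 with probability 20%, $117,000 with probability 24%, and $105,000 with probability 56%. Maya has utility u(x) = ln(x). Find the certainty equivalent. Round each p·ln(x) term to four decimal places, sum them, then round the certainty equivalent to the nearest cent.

$121,212.44

E[u] = 0.2·ln(189000) + 0.24·ln(117000) + 0.56·ln(105000) = 2.4299 + 2.8008 + 6.4746 = 11.7053
CE = e^11.7053 ≈ 121212.44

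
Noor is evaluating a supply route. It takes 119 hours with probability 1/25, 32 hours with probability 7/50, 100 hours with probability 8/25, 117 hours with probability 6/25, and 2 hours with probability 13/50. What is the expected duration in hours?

EV = 1/25 × 119 + 7/50 × 32 + 8/25 × 100 + 6/25 × 117 + 13/50 × 2 = 4.76 + 4.48 + 32 + 28.08 + 0.52 = 69.84

69.84 hours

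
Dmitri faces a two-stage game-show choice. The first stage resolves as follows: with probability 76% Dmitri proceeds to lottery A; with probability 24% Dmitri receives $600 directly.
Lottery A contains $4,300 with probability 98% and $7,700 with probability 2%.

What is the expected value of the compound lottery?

EV(A) = 0.98 × 4300 + 0.02 × 7700 = 4214 + 154 = 4368
Branch B: 600 (certain)
Overall = 0.76 × 4368 + 0.24 × 600 = 3319.68 + 144 = 3463.68

$3,463.68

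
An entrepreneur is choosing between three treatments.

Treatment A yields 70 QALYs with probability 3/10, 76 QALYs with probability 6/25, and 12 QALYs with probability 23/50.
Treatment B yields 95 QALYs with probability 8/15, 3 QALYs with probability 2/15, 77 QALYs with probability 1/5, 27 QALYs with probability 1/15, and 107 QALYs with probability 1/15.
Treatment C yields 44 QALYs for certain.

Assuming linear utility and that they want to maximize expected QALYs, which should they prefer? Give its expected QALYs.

Treatment B (75.4 QALYs)

Treatment A = 3/10 × 70 + 6/25 × 76 + 23/50 × 12 = 21 + 18.24 + 5.52 = 44.76
Treatment B = 8/15 × 95 + 2/15 × 3 + 1/5 × 77 + 1/15 × 27 + 1/15 × 107 = 50.6667 + 0.4 + 15.4 + 1.8 + 7.1333 = 75.4
Treatment C: 44 (certain)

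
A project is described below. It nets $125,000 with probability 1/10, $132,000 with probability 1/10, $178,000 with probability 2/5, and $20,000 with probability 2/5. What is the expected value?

$104,900

EV = 1/10 × 125000 + 1/10 × 132000 + 2/5 × 178000 + 2/5 × 20000 = 12500 + 13200 + 71200 + 8000 = 104900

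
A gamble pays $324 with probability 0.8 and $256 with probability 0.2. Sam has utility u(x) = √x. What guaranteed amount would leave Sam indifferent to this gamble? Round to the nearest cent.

$309.76

E[u] = 0.8·√324 + 0.2·√256 = 0.8·18 + 0.2·16 = 17.6
CE = (17.6)² = 309.76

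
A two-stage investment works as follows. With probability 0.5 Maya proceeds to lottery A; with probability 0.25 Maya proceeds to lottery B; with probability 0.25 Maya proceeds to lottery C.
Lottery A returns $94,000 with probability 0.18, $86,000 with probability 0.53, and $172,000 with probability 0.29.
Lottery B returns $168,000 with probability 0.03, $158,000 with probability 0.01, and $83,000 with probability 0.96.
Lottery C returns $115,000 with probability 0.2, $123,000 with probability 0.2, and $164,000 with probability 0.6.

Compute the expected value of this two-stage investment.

$114,265

EV(A) = 0.18 × 94000 + 0.53 × 86000 + 0.29 × 172000 = 16920 + 45580 + 49880 = 112380
EV(B) = 0.03 × 168000 + 0.01 × 158000 + 0.96 × 83000 = 5040 + 1580 + 79680 = 86300
EV(C) = 0.2 × 115000 + 0.2 × 123000 + 0.6 × 164000 = 23000 + 24600 + 98400 = 146000
Overall = 0.5 × 112380 + 0.25 × 86300 + 0.25 × 146000 = 56190 + 21575 + 36500 = 114265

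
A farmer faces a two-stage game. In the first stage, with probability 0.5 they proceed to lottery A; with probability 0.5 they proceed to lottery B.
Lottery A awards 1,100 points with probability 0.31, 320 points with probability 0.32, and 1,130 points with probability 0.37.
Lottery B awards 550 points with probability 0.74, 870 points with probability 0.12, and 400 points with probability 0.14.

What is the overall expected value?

714.45 points

EV(A) = 0.31 × 1100 + 0.32 × 320 + 0.37 × 1130 = 341 + 102.4 + 418.1 = 861.5
EV(B) = 0.74 × 550 + 0.12 × 870 + 0.14 × 400 = 407 + 104.4 + 56 = 567.4
Overall = 0.5 × 861.5 + 0.5 × 567.4 = 430.75 + 283.7 = 714.45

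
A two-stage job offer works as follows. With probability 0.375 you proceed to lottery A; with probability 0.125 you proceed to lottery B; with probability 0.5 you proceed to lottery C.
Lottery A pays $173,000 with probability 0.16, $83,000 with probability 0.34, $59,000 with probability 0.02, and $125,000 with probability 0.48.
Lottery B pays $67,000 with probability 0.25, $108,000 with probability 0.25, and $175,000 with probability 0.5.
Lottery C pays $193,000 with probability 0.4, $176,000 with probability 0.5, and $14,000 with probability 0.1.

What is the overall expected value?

EV(A) = 0.16 × 173000 + 0.34 × 83000 + 0.02 × 59000 + 0.48 × 125000 = 27680 + 28220 + 1180 + 60000 = 117080
EV(B) = 0.25 × 67000 + 0.25 × 108000 + 0.5 × 175000 = 16750 + 27000 + 87500 = 131250
EV(C) = 0.4 × 193000 + 0.5 × 176000 + 0.1 × 14000 = 77200 + 88000 + 1400 = 166600
Overall = 0.375 × 117080 + 0.125 × 131250 + 0.5 × 166600 = 43905 + 16406.25 + 83300 = 143611.25

$143,611.25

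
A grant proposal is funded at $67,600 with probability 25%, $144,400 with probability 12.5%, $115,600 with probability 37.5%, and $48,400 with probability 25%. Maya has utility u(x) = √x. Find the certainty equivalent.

$87,025

E[u] = 0.25·√67600 + 0.125·√144400 + 0.375·√115600 + 0.25·√48400 = 0.25·260 + 0.125·380 + 0.375·340 + 0.25·220 = 295
CE = (295)² = 87025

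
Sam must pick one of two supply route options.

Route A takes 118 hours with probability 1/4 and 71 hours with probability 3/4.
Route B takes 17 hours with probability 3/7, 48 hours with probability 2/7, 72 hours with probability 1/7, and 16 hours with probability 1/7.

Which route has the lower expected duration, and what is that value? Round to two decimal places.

Route B (33.57 hours)

Route A = 1/4 × 118 + 3/4 × 71 = 29.5 + 53.25 = 82.75
Route B = 3/7 × 17 + 2/7 × 48 + 1/7 × 72 + 1/7 × 16 = 7.2857 + 13.7143 + 10.2857 + 2.2857 = 33.5714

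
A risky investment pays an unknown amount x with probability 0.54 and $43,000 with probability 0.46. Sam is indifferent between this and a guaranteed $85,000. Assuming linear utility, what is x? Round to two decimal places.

x = $120,777.78

0.54·x + 0.46·43000 = 85000
0.54·x = 85000 − 19780 = 65220
x = 65220 / 0.54 = 120777.7778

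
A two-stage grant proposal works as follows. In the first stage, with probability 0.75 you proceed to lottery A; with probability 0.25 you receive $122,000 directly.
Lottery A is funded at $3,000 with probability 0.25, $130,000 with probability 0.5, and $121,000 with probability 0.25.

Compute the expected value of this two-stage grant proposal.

$102,500

EV(A) = 0.25 × 3000 + 0.5 × 130000 + 0.25 × 121000 = 750 + 65000 + 30250 = 96000
Branch B: 122000 (certain)
Overall = 0.75 × 96000 + 0.25 × 122000 = 72000 + 30500 = 102500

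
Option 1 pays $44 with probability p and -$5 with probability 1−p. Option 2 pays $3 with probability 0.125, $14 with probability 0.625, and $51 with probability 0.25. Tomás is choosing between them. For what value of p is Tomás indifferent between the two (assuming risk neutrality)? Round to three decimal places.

p = 0.548

EV(Option 2) = 0.125 × 3 + 0.625 × 14 + 0.25 × 51 = 0.375 + 8.75 + 12.75 = 21.875
p·44 + (1−p)·(-5) = 21.875
49p − 5 = 21.875
p = (21.875 + 5) / 49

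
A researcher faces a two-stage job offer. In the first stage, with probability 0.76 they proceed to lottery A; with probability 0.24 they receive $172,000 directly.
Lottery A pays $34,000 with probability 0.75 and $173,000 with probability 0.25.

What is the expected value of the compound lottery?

EV(A) = 0.75 × 34000 + 0.25 × 173000 = 25500 + 43250 = 68750
Branch B: 172000 (certain)
Overall = 0.76 × 68750 + 0.24 × 172000 = 52250 + 41280 = 93530

$93,530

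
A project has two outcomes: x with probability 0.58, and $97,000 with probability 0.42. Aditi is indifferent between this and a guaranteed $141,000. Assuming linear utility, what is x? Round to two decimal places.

x = $172,862.07

0.58·x + 0.42·97000 = 141000
0.58·x = 141000 − 40740 = 100260
x = 100260 / 0.58 = 172862.0690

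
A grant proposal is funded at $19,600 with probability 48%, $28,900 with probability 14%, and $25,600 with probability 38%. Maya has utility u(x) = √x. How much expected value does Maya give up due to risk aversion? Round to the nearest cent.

$138.76

E[u] = 0.48·√19600 + 0.14·√28900 + 0.38·√25600 = 0.48·140 + 0.14·170 + 0.38·160 = 151.8
CE = (151.8)² = 23043.24
Risk premium = EV − CE = 23182 − 23043.24 = 138.76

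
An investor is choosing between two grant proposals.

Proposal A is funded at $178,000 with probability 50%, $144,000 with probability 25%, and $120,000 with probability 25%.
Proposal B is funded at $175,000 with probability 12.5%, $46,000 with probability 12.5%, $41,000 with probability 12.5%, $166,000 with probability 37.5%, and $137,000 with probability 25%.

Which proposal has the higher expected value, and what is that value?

Proposal A ($155,000)

Proposal A = 0.5 × 178000 + 0.25 × 144000 + 0.25 × 120000 = 89000 + 36000 + 30000 = 155000
Proposal B = 0.125 × 175000 + 0.125 × 46000 + 0.125 × 41000 + 0.375 × 166000 + 0.25 × 137000 = 21875 + 5750 + 5125 + 62250 + 34250 = 129250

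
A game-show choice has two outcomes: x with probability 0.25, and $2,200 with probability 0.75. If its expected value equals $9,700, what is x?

0.25·x + 0.75·2200 = 9700
0.25·x = 9700 − 1650 = 8050
x = 8050 / 0.25 = 32200

x = $32,200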